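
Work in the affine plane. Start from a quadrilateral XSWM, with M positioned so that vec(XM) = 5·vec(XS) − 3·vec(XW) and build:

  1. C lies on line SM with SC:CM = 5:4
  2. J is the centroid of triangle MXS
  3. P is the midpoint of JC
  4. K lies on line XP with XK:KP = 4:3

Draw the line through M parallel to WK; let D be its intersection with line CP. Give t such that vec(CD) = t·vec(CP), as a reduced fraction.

t = -144/73

Work in coordinates with X = (0, 0), S = (1, 0), W = (0, 1), M = (5, -3).
1. C lies on line SM with SC:CM = 5:4 ⇒ C = (29/9, -5/3)
2. J is the centroid of triangle MXS ⇒ J = (2, -1)
3. P is the midpoint of JC ⇒ P = (47/18, -4/3)
4. K lies on line XP with XK:KP = 4:3 ⇒ K = (94/63, -16/21)
through M parallel to WK: direction (94/63, -37/21); meets CP at D = (2909/657, -509/219)
D = C + t·(P−C) with t = -144/73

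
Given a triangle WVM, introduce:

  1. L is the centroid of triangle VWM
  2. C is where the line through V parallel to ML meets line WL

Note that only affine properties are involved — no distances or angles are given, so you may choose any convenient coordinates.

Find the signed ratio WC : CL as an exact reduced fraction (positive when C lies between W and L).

WC:CL = -2

Assign W = (0, 0), V = (1, 0), M = (0, 1) — the answer is frame-independent, so this choice is without loss of generality.
1. L is the centroid of triangle VWM ⇒ L = (1/3, 1/3)
2. C is where the line through V parallel to ML meets line WL ⇒ C = (2/3, 2/3)
C = W + t·(L−W) with t = 2, so WC:CL = t:(1−t) = 2:-1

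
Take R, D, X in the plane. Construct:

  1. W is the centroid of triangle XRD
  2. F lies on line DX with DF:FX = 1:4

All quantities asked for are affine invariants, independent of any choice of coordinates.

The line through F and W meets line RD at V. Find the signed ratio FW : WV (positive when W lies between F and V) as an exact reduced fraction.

Assign R = (0, 0), D = (1, 0), X = (0, 1) — the answer is frame-independent, so this choice is without loss of generality.
1. W is the centroid of triangle XRD ⇒ W = (1/3, 1/3)
2. F lies on line DX with DF:FX = 1:4 ⇒ F = (4/5, 1/5)
line FW meets RD at V = (3/2, 0)
W = F + t·(V−F) with t = -2/3, so FW:WV = -2/3:5/3

FW:WV = -2/5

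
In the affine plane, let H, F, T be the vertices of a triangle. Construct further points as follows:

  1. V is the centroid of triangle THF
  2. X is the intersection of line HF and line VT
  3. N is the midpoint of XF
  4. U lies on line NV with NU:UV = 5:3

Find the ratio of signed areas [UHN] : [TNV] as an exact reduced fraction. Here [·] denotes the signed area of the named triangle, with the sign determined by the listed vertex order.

Set H = (0, 0), F = (1, 0), T = (0, 1); any affine frame gives the same invariant.
1. V is the centroid of triangle THF ⇒ V = (1/3, 1/3)
2. X is the intersection of line HF and line VT ⇒ X = (1/2, 0)
3. N is the midpoint of XF ⇒ N = (3/4, 0)
4. U lies on line NV with NU:UV = 5:3 ⇒ U = (47/96, 5/24)
2·[UHN] = 5/32, 2·[TNV] = -1/6
[UHN]:[TNV] = 5/32:-1/6 = -15/16

[UHN]:[TNV] = -15/16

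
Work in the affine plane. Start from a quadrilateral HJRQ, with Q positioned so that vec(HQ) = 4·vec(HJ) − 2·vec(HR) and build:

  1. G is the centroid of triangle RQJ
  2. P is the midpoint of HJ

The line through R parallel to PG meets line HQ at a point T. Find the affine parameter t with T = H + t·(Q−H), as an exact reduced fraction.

t = -7/6

Choose coordinates H = (0, 0), J = (1, 0), R = (0, 1), Q = (4, -2).
1. G is the centroid of triangle RQJ ⇒ G = (5/3, -1/3)
2. P is the midpoint of HJ ⇒ P = (1/2, 0)
through R parallel to PG: direction (7/6, -1/3); meets HQ at T = (-14/3, 7/3)
T = H + t·(Q−H) with t = -7/6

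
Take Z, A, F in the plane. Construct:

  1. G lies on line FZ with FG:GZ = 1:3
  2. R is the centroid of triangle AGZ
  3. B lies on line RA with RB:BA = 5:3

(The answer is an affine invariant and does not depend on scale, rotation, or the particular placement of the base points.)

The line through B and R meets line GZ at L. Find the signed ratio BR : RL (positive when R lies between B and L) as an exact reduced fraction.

BR:RL = 5/4

Work in coordinates with Z = (0, 0), A = (1, 0), F = (0, 1).
1. G lies on line FZ with FG:GZ = 1:3 ⇒ G = (0, 3/4)
2. R is the centroid of triangle AGZ ⇒ R = (1/3, 1/4)
3. B lies on line RA with RB:BA = 5:3 ⇒ B = (3/4, 3/32)
line BR meets GZ at L = (0, 3/8)
R = B + t·(L−B) with t = 5/9, so BR:RL = 5/9:4/9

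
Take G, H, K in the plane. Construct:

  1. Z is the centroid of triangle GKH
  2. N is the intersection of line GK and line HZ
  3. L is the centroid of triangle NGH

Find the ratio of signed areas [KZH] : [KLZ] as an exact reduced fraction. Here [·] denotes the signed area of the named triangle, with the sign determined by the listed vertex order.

Assign G = (0, 0), H = (1, 0), K = (0, 1) — the answer is frame-independent, so this choice is without loss of generality.
1. Z is the centroid of triangle GKH ⇒ Z = (1/3, 1/3)
2. N is the intersection of line GK and line HZ ⇒ N = (0, 1/2)
3. L is the centroid of triangle NGH ⇒ L = (1/3, 1/6)
2·[KZH] = 1/3, 2·[KLZ] = 1/18
[KZH]:[KLZ] = 1/3:1/18 = 6

[KZH]:[KLZ] = 6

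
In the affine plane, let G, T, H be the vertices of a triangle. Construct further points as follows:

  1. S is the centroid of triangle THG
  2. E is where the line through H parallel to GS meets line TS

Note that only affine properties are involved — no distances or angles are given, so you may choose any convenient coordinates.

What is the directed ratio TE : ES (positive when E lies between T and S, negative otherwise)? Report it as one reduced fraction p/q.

TE:ES = -2

Assign G = (0, 0), T = (1, 0), H = (0, 1) — the answer is frame-independent, so this choice is without loss of generality.
1. S is the centroid of triangle THG ⇒ S = (1/3, 1/3)
2. E is where the line through H parallel to GS meets line TS ⇒ E = (-1/3, 2/3)
E = T + t·(S−T) with t = 2, so TE:ES = t:(1−t) = 2:-1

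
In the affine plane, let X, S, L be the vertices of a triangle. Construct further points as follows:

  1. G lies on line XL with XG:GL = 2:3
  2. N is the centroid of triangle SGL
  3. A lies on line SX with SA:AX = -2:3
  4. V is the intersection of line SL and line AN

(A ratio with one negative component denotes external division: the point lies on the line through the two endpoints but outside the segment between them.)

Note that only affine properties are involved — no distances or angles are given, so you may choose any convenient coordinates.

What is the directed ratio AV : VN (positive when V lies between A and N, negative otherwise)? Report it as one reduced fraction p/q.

Set X = (0, 0), S = (1, 0), L = (0, 1); any affine frame gives the same invariant.
1. G lies on line XL with XG:GL = 2:3 ⇒ G = (0, 2/5)
2. N is the centroid of triangle SGL ⇒ N = (1/3, 7/15)
3. A lies on line SX with SA:AX = -2:3 ⇒ A = (3, 0)
4. V is the intersection of line SL and line AN ⇒ V = (19/33, 14/33)
V = A + t·(N−A) with t = 10/11, so AV:VN = t:(1−t) = 10/11:1/11

AV:VN = 10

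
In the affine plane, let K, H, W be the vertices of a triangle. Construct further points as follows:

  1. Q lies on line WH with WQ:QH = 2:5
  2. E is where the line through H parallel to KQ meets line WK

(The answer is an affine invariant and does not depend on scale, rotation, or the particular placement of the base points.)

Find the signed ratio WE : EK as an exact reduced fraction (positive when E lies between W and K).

Choose coordinates K = (0, 0), H = (1, 0), W = (0, 1).
1. Q lies on line WH with WQ:QH = 2:5 ⇒ Q = (2/7, 5/7)
2. E is where the line through H parallel to KQ meets line WK ⇒ E = (0, -5/2)
E = W + t·(K−W) with t = 7/2, so WE:EK = t:(1−t) = 7/2:-5/2

WE:EK = -7/5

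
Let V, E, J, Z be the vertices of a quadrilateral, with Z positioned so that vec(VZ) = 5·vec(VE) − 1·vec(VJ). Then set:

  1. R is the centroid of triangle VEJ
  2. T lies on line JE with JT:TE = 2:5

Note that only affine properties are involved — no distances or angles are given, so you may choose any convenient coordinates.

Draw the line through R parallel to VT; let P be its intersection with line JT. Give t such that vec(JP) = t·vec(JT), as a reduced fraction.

Choose coordinates V = (0, 0), E = (1, 0), J = (0, 1), Z = (5, -1).
1. R is the centroid of triangle VEJ ⇒ R = (1/3, 1/3)
2. T lies on line JE with JT:TE = 2:5 ⇒ T = (2/7, 5/7)
through R parallel to VT: direction (2/7, 5/7); meets JT at P = (3/7, 4/7)
P = J + t·(T−J) with t = 3/2

t = 3/2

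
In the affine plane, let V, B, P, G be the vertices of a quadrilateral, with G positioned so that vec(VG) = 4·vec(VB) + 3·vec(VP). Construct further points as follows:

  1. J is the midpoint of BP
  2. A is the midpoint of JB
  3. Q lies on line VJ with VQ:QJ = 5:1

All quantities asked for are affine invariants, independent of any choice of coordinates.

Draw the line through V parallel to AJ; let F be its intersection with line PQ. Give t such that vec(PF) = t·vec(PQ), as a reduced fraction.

Choose coordinates V = (0, 0), B = (1, 0), P = (0, 1), G = (4, 3).
1. J is the midpoint of BP ⇒ J = (1/2, 1/2)
2. A is the midpoint of JB ⇒ A = (3/4, 1/4)
3. Q lies on line VJ with VQ:QJ = 5:1 ⇒ Q = (5/12, 5/12)
through V parallel to AJ: direction (-1/4, 1/4); meets PQ at F = (5/2, -5/2)
F = P + t·(Q−P) with t = 6

t = 6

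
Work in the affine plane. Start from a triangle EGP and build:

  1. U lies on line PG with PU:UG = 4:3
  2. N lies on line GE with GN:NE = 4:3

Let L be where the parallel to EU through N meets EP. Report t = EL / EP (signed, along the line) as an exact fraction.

Work in coordinates with E = (0, 0), G = (1, 0), P = (0, 1).
1. U lies on line PG with PU:UG = 4:3 ⇒ U = (4/7, 3/7)
2. N lies on line GE with GN:NE = 4:3 ⇒ N = (3/7, 0)
through N parallel to EU: direction (4/7, 3/7); meets EP at L = (0, -9/28)
L = E + t·(P−E) with t = -9/28

t = -9/28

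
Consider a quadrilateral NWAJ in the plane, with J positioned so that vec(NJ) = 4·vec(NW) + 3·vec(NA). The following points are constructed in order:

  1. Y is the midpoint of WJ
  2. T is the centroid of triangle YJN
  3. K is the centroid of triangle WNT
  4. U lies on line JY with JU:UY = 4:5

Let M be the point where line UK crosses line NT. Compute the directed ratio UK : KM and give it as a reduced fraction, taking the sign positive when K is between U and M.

UK:KM = -10/9

Work in coordinates with N = (0, 0), W = (1, 0), A = (0, 1), J = (4, 3).
1. Y is the midpoint of WJ ⇒ Y = (5/2, 3/2)
2. T is the centroid of triangle YJN ⇒ T = (13/6, 3/2)
3. K is the centroid of triangle WNT ⇒ K = (19/18, 1/2)
4. U lies on line JY with JU:UY = 4:5 ⇒ U = (10/3, 7/3)
line UK meets NT at M = (559/180, 43/20)
K = U + t·(M−U) with t = 10, so UK:KM = 10:-9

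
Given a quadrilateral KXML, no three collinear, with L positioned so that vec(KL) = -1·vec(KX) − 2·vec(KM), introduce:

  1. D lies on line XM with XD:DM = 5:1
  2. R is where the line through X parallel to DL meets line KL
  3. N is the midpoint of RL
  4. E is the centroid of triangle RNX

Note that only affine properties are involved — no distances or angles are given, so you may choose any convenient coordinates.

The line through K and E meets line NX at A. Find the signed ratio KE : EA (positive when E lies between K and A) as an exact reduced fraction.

KE:EA = -31/10

Work in coordinates with K = (0, 0), X = (1, 0), M = (0, 1), L = (-1, -2).
1. D lies on line XM with XD:DM = 5:1 ⇒ D = (1/6, 5/6)
2. R is where the line through X parallel to DL meets line KL ⇒ R = (17/3, 34/3)
3. N is the midpoint of RL ⇒ N = (7/3, 14/3)
4. E is the centroid of triangle RNX ⇒ E = (3, 16/3)
line KE meets NX at A = (63/31, 112/31)
E = K + t·(A−K) with t = 31/21, so KE:EA = 31/21:-10/21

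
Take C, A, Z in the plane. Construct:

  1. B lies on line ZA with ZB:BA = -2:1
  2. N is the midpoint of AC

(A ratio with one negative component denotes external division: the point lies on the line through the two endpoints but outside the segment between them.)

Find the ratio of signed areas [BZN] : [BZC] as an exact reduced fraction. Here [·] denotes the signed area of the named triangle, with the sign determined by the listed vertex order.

[BZN]:[BZC] = 1/2

Assign C = (0, 0), A = (1, 0), Z = (0, 1) — the answer is frame-independent, so this choice is without loss of generality.
1. B lies on line ZA with ZB:BA = -2:1 ⇒ B = (2, -1)
2. N is the midpoint of AC ⇒ N = (1/2, 0)
2·[BZN] = 1, 2·[BZC] = 2
[BZN]:[BZC] = 1:2 = 1/2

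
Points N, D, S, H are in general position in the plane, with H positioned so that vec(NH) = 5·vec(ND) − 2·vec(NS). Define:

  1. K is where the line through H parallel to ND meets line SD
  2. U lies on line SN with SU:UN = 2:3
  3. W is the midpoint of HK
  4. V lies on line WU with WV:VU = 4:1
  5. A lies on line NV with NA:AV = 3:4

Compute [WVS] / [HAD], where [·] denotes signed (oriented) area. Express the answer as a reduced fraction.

[WVS]:[HAD] = 112/103

Choose coordinates N = (0, 0), D = (1, 0), S = (0, 1), H = (5, -2).
1. K is where the line through H parallel to ND meets line SD ⇒ K = (3, -2)
2. U lies on line SN with SU:UN = 2:3 ⇒ U = (0, 3/5)
3. W is the midpoint of HK ⇒ W = (4, -2)
4. V lies on line WU with WV:VU = 4:1 ⇒ V = (4/5, 2/25)
5. A lies on line NV with NA:AV = 3:4 ⇒ A = (12/35, 6/175)
2·[WVS] = -32/25, 2·[HAD] = -206/175
[WVS]:[HAD] = -32/25:-206/175 = 112/103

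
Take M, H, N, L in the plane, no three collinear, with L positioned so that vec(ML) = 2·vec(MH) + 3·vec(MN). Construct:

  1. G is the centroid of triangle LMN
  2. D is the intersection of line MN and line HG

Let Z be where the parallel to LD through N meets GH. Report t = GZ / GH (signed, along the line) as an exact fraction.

Assign M = (0, 0), H = (1, 0), N = (0, 1), L = (2, 3) — the answer is frame-independent, so this choice is without loss of generality.
1. G is the centroid of triangle LMN ⇒ G = (2/3, 4/3)
2. D is the intersection of line MN and line HG ⇒ D = (0, 4)
through N parallel to LD: direction (-2, 1); meets GH at Z = (6/7, 4/7)
Z = G + t·(H−G) with t = 4/7

t = 4/7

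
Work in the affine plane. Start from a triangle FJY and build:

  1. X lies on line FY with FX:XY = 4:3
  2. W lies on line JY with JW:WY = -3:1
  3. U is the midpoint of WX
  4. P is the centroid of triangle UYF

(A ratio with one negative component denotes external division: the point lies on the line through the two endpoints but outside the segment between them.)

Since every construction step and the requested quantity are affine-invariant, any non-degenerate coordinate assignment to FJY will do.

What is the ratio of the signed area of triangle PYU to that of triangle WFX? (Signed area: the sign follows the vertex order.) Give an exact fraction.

Set F = (0, 0), J = (1, 0), Y = (0, 1); any affine frame gives the same invariant.
1. X lies on line FY with FX:XY = 4:3 ⇒ X = (0, 4/7)
2. W lies on line JY with JW:WY = -3:1 ⇒ W = (-1/2, 3/2)
3. U is the midpoint of WX ⇒ U = (-1/4, 29/28)
4. P is the centroid of triangle UYF ⇒ P = (-1/12, 19/28)
2·[PYU] = 1/12, 2·[WFX] = 2/7
[PYU]:[WFX] = 1/12:2/7 = 7/24

[PYU]:[WFX] = 7/24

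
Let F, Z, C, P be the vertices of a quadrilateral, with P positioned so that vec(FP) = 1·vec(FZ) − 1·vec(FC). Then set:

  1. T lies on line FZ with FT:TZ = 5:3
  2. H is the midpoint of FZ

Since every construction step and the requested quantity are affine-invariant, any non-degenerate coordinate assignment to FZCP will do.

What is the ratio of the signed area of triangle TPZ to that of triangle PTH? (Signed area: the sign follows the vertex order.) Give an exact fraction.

Work in coordinates with F = (0, 0), Z = (1, 0), C = (0, 1), P = (1, -1).
1. T lies on line FZ with FT:TZ = 5:3 ⇒ T = (5/8, 0)
2. H is the midpoint of FZ ⇒ H = (1/2, 0)
2·[TPZ] = 3/8, 2·[PTH] = 1/8
[TPZ]:[PTH] = 3/8:1/8 = 3

[TPZ]:[PTH] = 3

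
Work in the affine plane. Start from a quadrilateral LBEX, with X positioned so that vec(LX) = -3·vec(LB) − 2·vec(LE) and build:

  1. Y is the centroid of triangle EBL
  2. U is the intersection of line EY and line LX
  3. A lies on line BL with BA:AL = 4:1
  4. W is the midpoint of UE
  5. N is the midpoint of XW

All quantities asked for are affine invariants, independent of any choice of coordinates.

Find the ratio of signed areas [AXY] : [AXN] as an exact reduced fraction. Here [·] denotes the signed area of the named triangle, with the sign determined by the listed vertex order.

Set L = (0, 0), B = (1, 0), E = (0, 1), X = (-3, -2); any affine frame gives the same invariant.
1. Y is the centroid of triangle EBL ⇒ Y = (1/3, 1/3)
2. U is the intersection of line EY and line LX ⇒ U = (3/8, 1/4)
3. A lies on line BL with BA:AL = 4:1 ⇒ A = (1/5, 0)
4. W is the midpoint of UE ⇒ W = (3/16, 5/8)
5. N is the midpoint of XW ⇒ N = (-45/32, -11/16)
2·[AXY] = -4/5, 2·[AXN] = -81/80
[AXY]:[AXN] = -4/5:-81/80 = 64/81

[AXY]:[AXN] = 64/81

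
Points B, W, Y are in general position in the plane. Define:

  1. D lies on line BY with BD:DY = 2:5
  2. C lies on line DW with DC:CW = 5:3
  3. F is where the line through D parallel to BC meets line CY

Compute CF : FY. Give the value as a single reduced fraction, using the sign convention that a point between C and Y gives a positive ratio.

CF:FY = 2/5

Work in coordinates with B = (0, 0), W = (1, 0), Y = (0, 1).
1. D lies on line BY with BD:DY = 2:5 ⇒ D = (0, 2/7)
2. C lies on line DW with DC:CW = 5:3 ⇒ C = (5/8, 3/28)
3. F is where the line through D parallel to BC meets line CY ⇒ F = (25/56, 71/196)
F = C + t·(Y−C) with t = 2/7, so CF:FY = t:(1−t) = 2/7:5/7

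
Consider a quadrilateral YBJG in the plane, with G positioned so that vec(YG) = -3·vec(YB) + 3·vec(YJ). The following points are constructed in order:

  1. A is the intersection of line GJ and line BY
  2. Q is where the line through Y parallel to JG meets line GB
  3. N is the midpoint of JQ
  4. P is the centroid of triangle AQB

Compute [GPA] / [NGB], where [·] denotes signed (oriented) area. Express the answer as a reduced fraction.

[GPA]:[NGB] = 4

Set Y = (0, 0), B = (1, 0), J = (0, 1), G = (-3, 3); any affine frame gives the same invariant.
1. A is the intersection of line GJ and line BY ⇒ A = (3/2, 0)
2. Q is where the line through Y parallel to JG meets line GB ⇒ Q = (9, -6)
3. N is the midpoint of JQ ⇒ N = (9/2, -5/2)
4. P is the centroid of triangle AQB ⇒ P = (23/6, -2)
2·[GPA] = 2, 2·[NGB] = 1/2
[GPA]:[NGB] = 2:1/2 = 4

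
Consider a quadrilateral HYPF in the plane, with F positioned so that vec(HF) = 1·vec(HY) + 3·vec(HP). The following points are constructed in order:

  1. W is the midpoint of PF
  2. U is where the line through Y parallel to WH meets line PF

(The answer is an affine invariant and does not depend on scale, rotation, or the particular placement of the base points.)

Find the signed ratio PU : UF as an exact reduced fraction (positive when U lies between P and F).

Choose coordinates H = (0, 0), Y = (1, 0), P = (0, 1), F = (1, 3).
1. W is the midpoint of PF ⇒ W = (1/2, 2)
2. U is where the line through Y parallel to WH meets line PF ⇒ U = (5/2, 6)
U = P + t·(F−P) with t = 5/2, so PU:UF = t:(1−t) = 5/2:-3/2

PU:UF = -5/3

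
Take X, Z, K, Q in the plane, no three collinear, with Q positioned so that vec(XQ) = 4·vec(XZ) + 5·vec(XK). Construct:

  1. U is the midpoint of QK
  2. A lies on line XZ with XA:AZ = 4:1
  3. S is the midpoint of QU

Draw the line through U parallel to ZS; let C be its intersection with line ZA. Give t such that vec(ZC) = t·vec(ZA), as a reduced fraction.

Assign X = (0, 0), Z = (1, 0), K = (0, 1), Q = (4, 5) — the answer is frame-independent, so this choice is without loss of generality.
1. U is the midpoint of QK ⇒ U = (2, 3)
2. A lies on line XZ with XA:AZ = 4:1 ⇒ A = (4/5, 0)
3. S is the midpoint of QU ⇒ S = (3, 4)
through U parallel to ZS: direction (2, 4); meets ZA at C = (1/2, 0)
C = Z + t·(A−Z) with t = 5/2

t = 5/2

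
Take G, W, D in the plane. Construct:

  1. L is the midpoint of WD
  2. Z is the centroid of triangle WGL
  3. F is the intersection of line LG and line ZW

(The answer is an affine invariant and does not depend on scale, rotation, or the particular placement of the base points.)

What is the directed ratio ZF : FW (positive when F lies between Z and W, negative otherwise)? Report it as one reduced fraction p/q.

Work in coordinates with G = (0, 0), W = (1, 0), D = (0, 1).
1. L is the midpoint of WD ⇒ L = (1/2, 1/2)
2. Z is the centroid of triangle WGL ⇒ Z = (1/2, 1/6)
3. F is the intersection of line LG and line ZW ⇒ F = (1/4, 1/4)
F = Z + t·(W−Z) with t = -1/2, so ZF:FW = t:(1−t) = -1/2:3/2

ZF:FW = -1/3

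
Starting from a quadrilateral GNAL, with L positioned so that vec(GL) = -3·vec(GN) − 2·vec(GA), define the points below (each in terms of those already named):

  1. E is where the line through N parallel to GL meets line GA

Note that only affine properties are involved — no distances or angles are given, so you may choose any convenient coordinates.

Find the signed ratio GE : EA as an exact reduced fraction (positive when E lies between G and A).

GE:EA = -2/5

Work in coordinates with G = (0, 0), N = (1, 0), A = (0, 1), L = (-3, -2).
1. E is where the line through N parallel to GL meets line GA ⇒ E = (0, -2/3)
E = G + t·(A−G) with t = -2/3, so GE:EA = t:(1−t) = -2/3:5/3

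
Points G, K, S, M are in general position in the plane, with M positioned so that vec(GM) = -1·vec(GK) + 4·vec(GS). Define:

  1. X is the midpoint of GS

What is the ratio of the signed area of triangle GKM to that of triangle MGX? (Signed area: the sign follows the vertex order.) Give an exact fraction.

[GKM]:[MGX] = 8

Assign G = (0, 0), K = (1, 0), S = (0, 1), M = (-1, 4) — the answer is frame-independent, so this choice is without loss of generality.
1. X is the midpoint of GS ⇒ X = (0, 1/2)
2·[GKM] = 4, 2·[MGX] = 1/2
[GKM]:[MGX] = 4:1/2 = 8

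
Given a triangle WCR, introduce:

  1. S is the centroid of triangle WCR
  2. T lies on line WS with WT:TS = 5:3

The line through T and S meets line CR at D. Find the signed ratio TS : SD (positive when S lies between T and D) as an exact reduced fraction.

TS:SD = 3/4

Choose coordinates W = (0, 0), C = (1, 0), R = (0, 1).
1. S is the centroid of triangle WCR ⇒ S = (1/3, 1/3)
2. T lies on line WS with WT:TS = 5:3 ⇒ T = (5/24, 5/24)
line TS meets CR at D = (1/2, 1/2)
S = T + t·(D−T) with t = 3/7, so TS:SD = 3/7:4/7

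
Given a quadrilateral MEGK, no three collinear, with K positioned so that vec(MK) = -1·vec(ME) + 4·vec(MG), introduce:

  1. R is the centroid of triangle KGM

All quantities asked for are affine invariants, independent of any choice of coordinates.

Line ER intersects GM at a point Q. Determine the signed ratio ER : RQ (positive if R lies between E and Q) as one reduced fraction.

ER:RQ = -4

Choose coordinates M = (0, 0), E = (1, 0), G = (0, 1), K = (-1, 4).
1. R is the centroid of triangle KGM ⇒ R = (-1/3, 5/3)
line ER meets GM at Q = (0, 5/4)
R = E + t·(Q−E) with t = 4/3, so ER:RQ = 4/3:-1/3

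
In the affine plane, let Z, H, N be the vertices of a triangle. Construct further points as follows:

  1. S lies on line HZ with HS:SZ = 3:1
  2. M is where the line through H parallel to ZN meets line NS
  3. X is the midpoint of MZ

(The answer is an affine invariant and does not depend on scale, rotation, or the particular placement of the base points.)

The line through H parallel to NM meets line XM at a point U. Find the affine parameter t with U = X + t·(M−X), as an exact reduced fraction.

Assign Z = (0, 0), H = (1, 0), N = (0, 1) — the answer is frame-independent, so this choice is without loss of generality.
1. S lies on line HZ with HS:SZ = 3:1 ⇒ S = (1/4, 0)
2. M is where the line through H parallel to ZN meets line NS ⇒ M = (1, -3)
3. X is the midpoint of MZ ⇒ X = (1/2, -3/2)
through H parallel to NM: direction (1, -4); meets XM at U = (4, -12)
U = X + t·(M−X) with t = 7

t = 7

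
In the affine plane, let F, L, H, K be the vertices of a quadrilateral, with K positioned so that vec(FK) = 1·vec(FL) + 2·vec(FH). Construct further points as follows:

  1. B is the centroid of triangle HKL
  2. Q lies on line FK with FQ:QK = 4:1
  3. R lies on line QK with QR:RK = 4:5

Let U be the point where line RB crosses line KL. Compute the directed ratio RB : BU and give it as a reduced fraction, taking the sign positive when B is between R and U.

Assign F = (0, 0), L = (1, 0), H = (0, 1), K = (1, 2) — the answer is frame-independent, so this choice is without loss of generality.
1. B is the centroid of triangle HKL ⇒ B = (2/3, 1)
2. Q lies on line FK with FQ:QK = 4:1 ⇒ Q = (4/5, 8/5)
3. R lies on line QK with QR:RK = 4:5 ⇒ R = (8/9, 16/9)
line RB meets KL at U = (1, 13/6)
B = R + t·(U−R) with t = -2, so RB:BU = -2:3

RB:BU = -2/3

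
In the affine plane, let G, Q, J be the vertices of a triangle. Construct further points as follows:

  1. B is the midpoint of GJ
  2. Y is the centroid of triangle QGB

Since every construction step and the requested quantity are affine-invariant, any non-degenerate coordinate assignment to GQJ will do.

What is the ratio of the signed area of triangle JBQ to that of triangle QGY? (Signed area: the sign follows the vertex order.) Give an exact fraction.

Set G = (0, 0), Q = (1, 0), J = (0, 1); any affine frame gives the same invariant.
1. B is the midpoint of GJ ⇒ B = (0, 1/2)
2. Y is the centroid of triangle QGB ⇒ Y = (1/3, 1/6)
2·[JBQ] = 1/2, 2·[QGY] = -1/6
[JBQ]:[QGY] = 1/2:-1/6 = -3

[JBQ]:[QGY] = -3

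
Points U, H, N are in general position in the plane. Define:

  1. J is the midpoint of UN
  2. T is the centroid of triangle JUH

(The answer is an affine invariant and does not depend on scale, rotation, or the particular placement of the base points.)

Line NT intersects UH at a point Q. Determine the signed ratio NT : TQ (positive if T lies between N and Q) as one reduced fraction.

Work in coordinates with U = (0, 0), H = (1, 0), N = (0, 1).
1. J is the midpoint of UN ⇒ J = (0, 1/2)
2. T is the centroid of triangle JUH ⇒ T = (1/3, 1/6)
line NT meets UH at Q = (2/5, 0)
T = N + t·(Q−N) with t = 5/6, so NT:TQ = 5/6:1/6

NT:TQ = 5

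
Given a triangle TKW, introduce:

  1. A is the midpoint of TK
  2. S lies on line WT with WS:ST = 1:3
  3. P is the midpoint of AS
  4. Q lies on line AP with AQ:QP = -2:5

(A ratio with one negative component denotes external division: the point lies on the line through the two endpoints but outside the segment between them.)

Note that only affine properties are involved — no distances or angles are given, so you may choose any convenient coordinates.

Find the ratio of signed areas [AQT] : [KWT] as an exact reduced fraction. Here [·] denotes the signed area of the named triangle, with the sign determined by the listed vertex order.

Assign T = (0, 0), K = (1, 0), W = (0, 1) — the answer is frame-independent, so this choice is without loss of generality.
1. A is the midpoint of TK ⇒ A = (1/2, 0)
2. S lies on line WT with WS:ST = 1:3 ⇒ S = (0, 3/4)
3. P is the midpoint of AS ⇒ P = (1/4, 3/8)
4. Q lies on line AP with AQ:QP = -2:5 ⇒ Q = (2/3, -1/4)
2·[AQT] = -1/8, 2·[KWT] = 1
[AQT]:[KWT] = -1/8:1 = -1/8

[AQT]:[KWT] = -1/8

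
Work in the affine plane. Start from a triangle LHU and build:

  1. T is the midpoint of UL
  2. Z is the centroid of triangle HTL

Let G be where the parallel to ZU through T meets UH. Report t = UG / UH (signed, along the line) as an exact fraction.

t = -1/3

Work in coordinates with L = (0, 0), H = (1, 0), U = (0, 1).
1. T is the midpoint of UL ⇒ T = (0, 1/2)
2. Z is the centroid of triangle HTL ⇒ Z = (1/3, 1/6)
through T parallel to ZU: direction (-1/3, 5/6); meets UH at G = (-1/3, 4/3)
G = U + t·(H−U) with t = -1/3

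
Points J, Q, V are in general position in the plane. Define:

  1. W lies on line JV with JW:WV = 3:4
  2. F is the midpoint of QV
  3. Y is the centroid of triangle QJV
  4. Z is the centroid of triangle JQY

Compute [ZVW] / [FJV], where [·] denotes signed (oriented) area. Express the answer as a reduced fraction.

Assign J = (0, 0), Q = (1, 0), V = (0, 1) — the answer is frame-independent, so this choice is without loss of generality.
1. W lies on line JV with JW:WV = 3:4 ⇒ W = (0, 3/7)
2. F is the midpoint of QV ⇒ F = (1/2, 1/2)
3. Y is the centroid of triangle QJV ⇒ Y = (1/3, 1/3)
4. Z is the centroid of triangle JQY ⇒ Z = (4/9, 1/9)
2·[ZVW] = 16/63, 2·[FJV] = -1/2
[ZVW]:[FJV] = 16/63:-1/2 = -32/63

[ZVW]:[FJV] = -32/63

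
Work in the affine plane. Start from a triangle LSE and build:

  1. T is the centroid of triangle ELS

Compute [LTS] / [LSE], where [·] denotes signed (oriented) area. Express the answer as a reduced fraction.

Choose coordinates L = (0, 0), S = (1, 0), E = (0, 1).
1. T is the centroid of triangle ELS ⇒ T = (1/3, 1/3)
2·[LTS] = -1/3, 2·[LSE] = 1
[LTS]:[LSE] = -1/3:1 = -1/3

[LTS]:[LSE] = -1/3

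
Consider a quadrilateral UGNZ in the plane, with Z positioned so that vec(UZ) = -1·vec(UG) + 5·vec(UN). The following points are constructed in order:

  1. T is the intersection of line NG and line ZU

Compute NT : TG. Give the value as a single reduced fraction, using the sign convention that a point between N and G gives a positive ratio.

Choose coordinates U = (0, 0), G = (1, 0), N = (0, 1), Z = (-1, 5).
1. T is the intersection of line NG and line ZU ⇒ T = (-1/4, 5/4)
T = N + t·(G−N) with t = -1/4, so NT:TG = t:(1−t) = -1/4:5/4

NT:TG = -1/5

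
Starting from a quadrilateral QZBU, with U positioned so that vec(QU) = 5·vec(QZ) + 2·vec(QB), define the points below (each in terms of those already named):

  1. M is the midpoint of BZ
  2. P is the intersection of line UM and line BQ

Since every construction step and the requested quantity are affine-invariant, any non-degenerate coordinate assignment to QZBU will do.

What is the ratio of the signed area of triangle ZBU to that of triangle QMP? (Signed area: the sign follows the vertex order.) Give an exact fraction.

[ZBU]:[QMP] = -36

Set Q = (0, 0), Z = (1, 0), B = (0, 1), U = (5, 2); any affine frame gives the same invariant.
1. M is the midpoint of BZ ⇒ M = (1/2, 1/2)
2. P is the intersection of line UM and line BQ ⇒ P = (0, 1/3)
2·[ZBU] = -6, 2·[QMP] = 1/6
[ZBU]:[QMP] = -6:1/6 = -36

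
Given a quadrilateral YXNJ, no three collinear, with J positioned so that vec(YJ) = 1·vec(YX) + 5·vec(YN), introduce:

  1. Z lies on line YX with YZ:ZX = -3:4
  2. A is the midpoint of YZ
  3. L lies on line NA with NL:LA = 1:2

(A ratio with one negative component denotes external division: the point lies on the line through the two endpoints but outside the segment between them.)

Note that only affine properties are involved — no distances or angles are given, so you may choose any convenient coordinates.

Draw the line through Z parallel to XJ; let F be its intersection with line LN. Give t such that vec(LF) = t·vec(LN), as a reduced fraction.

Choose coordinates Y = (0, 0), X = (1, 0), N = (0, 1), J = (1, 5).
1. Z lies on line YX with YZ:ZX = -3:4 ⇒ Z = (-3, 0)
2. A is the midpoint of YZ ⇒ A = (-3/2, 0)
3. L lies on line NA with NL:LA = 1:2 ⇒ L = (-1/2, 2/3)
through Z parallel to XJ: direction (0, 5); meets LN at F = (-3, -1)
F = L + t·(N−L) with t = -5

t = -5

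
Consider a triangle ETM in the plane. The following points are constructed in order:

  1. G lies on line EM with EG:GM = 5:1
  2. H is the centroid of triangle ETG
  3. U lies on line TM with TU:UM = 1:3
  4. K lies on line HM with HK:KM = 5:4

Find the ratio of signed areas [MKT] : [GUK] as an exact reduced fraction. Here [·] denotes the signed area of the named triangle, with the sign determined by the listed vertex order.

[MKT]:[GUK] = -112/19

Set E = (0, 0), T = (1, 0), M = (0, 1); any affine frame gives the same invariant.
1. G lies on line EM with EG:GM = 5:1 ⇒ G = (0, 5/6)
2. H is the centroid of triangle ETG ⇒ H = (1/3, 5/18)
3. U lies on line TM with TU:UM = 1:3 ⇒ U = (3/4, 1/4)
4. K lies on line HM with HK:KM = 5:4 ⇒ K = (4/27, 55/81)
2·[MKT] = 14/81, 2·[GUK] = -19/648
[MKT]:[GUK] = 14/81:-19/648 = -112/19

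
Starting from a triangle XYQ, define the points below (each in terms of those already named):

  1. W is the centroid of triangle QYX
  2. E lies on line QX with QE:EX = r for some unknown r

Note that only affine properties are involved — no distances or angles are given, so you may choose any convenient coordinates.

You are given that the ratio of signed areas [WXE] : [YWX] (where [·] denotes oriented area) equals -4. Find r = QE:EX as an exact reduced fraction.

Set X = (0, 0), Y = (1, 0), Q = (0, 1); any affine frame gives the same invariant.
1. W is the centroid of triangle QYX ⇒ W = (1/3, 1/3)
2. With QE:EX = r, write λ = r/(r+1) so E = Q + λ·(X−Q); E is affine-linear in λ
Every point depending on E is an affine combination of E and λ-independent points, so each such coordinate is linear in λ; the λ² term in each signed area is a multiple of (X−Q)×(X−Q) = 0, so 2·[WXE] and 2·[YWX] are each linear in λ. Evaluating at λ=0 and λ=1:
  2·[WXE] = 1/3·λ − 1/3,   2·[YWX] = 1/3
So [WXE]:[YWX] = (1/3·λ − 1/3) / (1/3). Setting this equal to -4:
  1/3·λ − 1/3 = -4·(1/3)  ⇒  λ = -3
Then r = λ/(1−λ) = (-3)/(4) = -3/4. Check: with r = -3/4, E = (0, 4) and [WXE]:[YWX] = -4 as required.

r = -3/4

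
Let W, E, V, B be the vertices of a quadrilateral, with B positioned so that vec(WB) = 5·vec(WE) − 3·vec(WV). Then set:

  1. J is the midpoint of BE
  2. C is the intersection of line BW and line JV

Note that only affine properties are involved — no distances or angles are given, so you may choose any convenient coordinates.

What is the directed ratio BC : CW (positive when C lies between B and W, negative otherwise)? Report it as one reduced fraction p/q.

BC:CW = 1/6

Choose coordinates W = (0, 0), E = (1, 0), V = (0, 1), B = (5, -3).
1. J is the midpoint of BE ⇒ J = (3, -3/2)
2. C is the intersection of line BW and line JV ⇒ C = (30/7, -18/7)
C = B + t·(W−B) with t = 1/7, so BC:CW = t:(1−t) = 1/7:6/7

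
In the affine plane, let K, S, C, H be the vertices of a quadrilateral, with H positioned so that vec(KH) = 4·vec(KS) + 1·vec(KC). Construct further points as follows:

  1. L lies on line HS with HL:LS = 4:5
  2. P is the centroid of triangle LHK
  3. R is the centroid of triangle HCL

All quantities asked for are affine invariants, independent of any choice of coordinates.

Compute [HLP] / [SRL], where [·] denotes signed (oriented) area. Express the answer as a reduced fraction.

[HLP]:[SRL] = 1/5

Set K = (0, 0), S = (1, 0), C = (0, 1), H = (4, 1); any affine frame gives the same invariant.
1. L lies on line HS with HL:LS = 4:5 ⇒ L = (8/3, 5/9)
2. P is the centroid of triangle LHK ⇒ P = (20/9, 14/27)
3. R is the centroid of triangle HCL ⇒ R = (20/9, 23/27)
2·[HLP] = -4/27, 2·[SRL] = -20/27
[HLP]:[SRL] = -4/27:-20/27 = 1/5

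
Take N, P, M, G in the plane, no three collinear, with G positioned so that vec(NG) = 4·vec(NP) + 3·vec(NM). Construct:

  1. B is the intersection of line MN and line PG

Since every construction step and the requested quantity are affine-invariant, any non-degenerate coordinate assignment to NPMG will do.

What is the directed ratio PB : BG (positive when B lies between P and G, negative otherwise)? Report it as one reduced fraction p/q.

PB:BG = -1/4

Work in coordinates with N = (0, 0), P = (1, 0), M = (0, 1), G = (4, 3).
1. B is the intersection of line MN and line PG ⇒ B = (0, -1)
B = P + t·(G−P) with t = -1/3, so PB:BG = t:(1−t) = -1/3:4/3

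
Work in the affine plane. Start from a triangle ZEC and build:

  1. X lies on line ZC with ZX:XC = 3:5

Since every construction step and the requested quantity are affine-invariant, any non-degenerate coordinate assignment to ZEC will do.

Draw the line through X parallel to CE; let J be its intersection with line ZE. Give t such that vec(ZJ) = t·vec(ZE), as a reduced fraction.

Set Z = (0, 0), E = (1, 0), C = (0, 1); any affine frame gives the same invariant.
1. X lies on line ZC with ZX:XC = 3:5 ⇒ X = (0, 3/8)
through X parallel to CE: direction (1, -1); meets ZE at J = (3/8, 0)
J = Z + t·(E−Z) with t = 3/8

t = 3/8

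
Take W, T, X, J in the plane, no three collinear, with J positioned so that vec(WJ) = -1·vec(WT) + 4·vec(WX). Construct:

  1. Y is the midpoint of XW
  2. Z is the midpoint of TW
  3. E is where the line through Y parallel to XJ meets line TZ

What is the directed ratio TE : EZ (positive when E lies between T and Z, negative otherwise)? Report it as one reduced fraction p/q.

Assign W = (0, 0), T = (1, 0), X = (0, 1), J = (-1, 4) — the answer is frame-independent, so this choice is without loss of generality.
1. Y is the midpoint of XW ⇒ Y = (0, 1/2)
2. Z is the midpoint of TW ⇒ Z = (1/2, 0)
3. E is where the line through Y parallel to XJ meets line TZ ⇒ E = (1/6, 0)
E = T + t·(Z−T) with t = 5/3, so TE:EZ = t:(1−t) = 5/3:-2/3

TE:EZ = -5/2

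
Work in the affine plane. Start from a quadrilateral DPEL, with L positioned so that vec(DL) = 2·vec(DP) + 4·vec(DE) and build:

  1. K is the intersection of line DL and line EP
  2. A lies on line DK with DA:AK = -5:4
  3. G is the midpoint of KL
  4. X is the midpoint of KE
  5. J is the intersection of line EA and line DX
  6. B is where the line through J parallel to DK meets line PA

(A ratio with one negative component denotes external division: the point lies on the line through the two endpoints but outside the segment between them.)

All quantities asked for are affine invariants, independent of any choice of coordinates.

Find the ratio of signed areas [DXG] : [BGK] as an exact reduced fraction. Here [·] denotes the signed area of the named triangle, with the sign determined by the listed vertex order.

Assign D = (0, 0), P = (1, 0), E = (0, 1), L = (2, 4) — the answer is frame-independent, so this choice is without loss of generality.
1. K is the intersection of line DL and line EP ⇒ K = (1/3, 2/3)
2. A lies on line DK with DA:AK = -5:4 ⇒ A = (5/3, 10/3)
3. G is the midpoint of KL ⇒ G = (7/6, 7/3)
4. X is the midpoint of KE ⇒ X = (1/6, 5/6)
5. J is the intersection of line EA and line DX ⇒ J = (5/18, 25/18)
6. B is where the line through J parallel to DK meets line PA ⇒ B = (35/18, 85/18)
2·[DXG] = -7/12, 2·[BGK] = -25/36
[DXG]:[BGK] = -7/12:-25/36 = 21/25

[DXG]:[BGK] = 21/25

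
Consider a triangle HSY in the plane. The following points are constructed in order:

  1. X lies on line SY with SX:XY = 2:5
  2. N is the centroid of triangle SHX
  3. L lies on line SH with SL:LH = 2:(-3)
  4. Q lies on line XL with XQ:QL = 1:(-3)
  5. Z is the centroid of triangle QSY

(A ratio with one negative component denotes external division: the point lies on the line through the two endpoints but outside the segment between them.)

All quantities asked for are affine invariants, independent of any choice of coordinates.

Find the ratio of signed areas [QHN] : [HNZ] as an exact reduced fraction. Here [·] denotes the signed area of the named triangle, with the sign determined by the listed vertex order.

[QHN]:[HNZ] = 9/8

Assign H = (0, 0), S = (1, 0), Y = (0, 1) — the answer is frame-independent, so this choice is without loss of generality.
1. X lies on line SY with SX:XY = 2:5 ⇒ X = (5/7, 2/7)
2. N is the centroid of triangle SHX ⇒ N = (4/7, 2/21)
3. L lies on line SH with SL:LH = 2:(-3) ⇒ L = (3, 0)
4. Q lies on line XL with XQ:QL = 1:(-3) ⇒ Q = (-3/7, 3/7)
5. Z is the centroid of triangle QSY ⇒ Z = (4/21, 10/21)
2·[QHN] = 2/7, 2·[HNZ] = 16/63
[QHN]:[HNZ] = 2/7:16/63 = 9/8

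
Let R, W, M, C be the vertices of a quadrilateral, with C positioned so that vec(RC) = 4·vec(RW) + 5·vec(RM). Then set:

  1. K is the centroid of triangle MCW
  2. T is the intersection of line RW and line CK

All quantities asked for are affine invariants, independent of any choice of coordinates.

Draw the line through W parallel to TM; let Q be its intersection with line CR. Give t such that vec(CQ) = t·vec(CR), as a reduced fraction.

Choose coordinates R = (0, 0), W = (1, 0), M = (0, 1), C = (4, 5).
1. K is the centroid of triangle MCW ⇒ K = (5/3, 2)
2. T is the intersection of line RW and line CK ⇒ T = (1/9, 0)
through W parallel to TM: direction (-1/9, 1); meets CR at Q = (36/41, 45/41)
Q = C + t·(R−C) with t = 32/41

t = 32/41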